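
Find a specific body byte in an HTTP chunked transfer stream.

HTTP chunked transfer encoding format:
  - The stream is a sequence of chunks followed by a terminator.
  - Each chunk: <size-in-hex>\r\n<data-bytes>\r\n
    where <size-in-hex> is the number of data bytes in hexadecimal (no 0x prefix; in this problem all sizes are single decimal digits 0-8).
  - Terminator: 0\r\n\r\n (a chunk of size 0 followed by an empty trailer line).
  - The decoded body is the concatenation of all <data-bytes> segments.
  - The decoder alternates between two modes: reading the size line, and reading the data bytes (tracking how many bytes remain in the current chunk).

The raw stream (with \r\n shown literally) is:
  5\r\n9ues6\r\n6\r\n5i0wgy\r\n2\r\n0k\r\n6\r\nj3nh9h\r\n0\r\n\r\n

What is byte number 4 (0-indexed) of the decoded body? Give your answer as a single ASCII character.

Chunk 1: stream[0..1]='5' size=0x5=5, data at stream[3..8]='9ues6' -> body[0..5], body so far='9ues6'
Chunk 2: stream[10..11]='6' size=0x6=6, data at stream[13..19]='5i0wgy' -> body[5..11], body so far='9ues65i0wgy'
Chunk 3: stream[21..22]='2' size=0x2=2, data at stream[24..26]='0k' -> body[11..13], body so far='9ues65i0wgy0k'
Chunk 4: stream[28..29]='6' size=0x6=6, data at stream[31..37]='j3nh9h' -> body[13..19], body so far='9ues65i0wgy0kj3nh9h'
Chunk 5: stream[39..40]='0' size=0 (terminator). Final body='9ues65i0wgy0kj3nh9h' (19 bytes)
Body byte 4 = '6'

Answer: 6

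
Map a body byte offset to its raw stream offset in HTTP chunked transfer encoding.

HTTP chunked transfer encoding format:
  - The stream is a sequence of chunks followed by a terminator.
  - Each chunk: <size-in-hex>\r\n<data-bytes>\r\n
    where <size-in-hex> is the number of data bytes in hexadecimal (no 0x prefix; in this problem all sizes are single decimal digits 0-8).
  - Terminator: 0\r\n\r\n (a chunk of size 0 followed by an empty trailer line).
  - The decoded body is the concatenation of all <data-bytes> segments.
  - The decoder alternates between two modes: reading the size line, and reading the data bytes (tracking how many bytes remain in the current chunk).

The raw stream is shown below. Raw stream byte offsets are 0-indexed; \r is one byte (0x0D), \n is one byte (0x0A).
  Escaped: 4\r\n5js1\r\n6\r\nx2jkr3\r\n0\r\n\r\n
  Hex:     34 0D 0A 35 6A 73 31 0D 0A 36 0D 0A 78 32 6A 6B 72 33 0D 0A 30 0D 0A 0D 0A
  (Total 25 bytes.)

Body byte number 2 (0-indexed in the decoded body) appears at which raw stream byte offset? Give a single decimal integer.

Answer: 5

Derivation:
Chunk 1: stream[0..1]='4' size=0x4=4, data at stream[3..7]='5js1' -> body[0..4], body so far='5js1'
Chunk 2: stream[9..10]='6' size=0x6=6, data at stream[12..18]='x2jkr3' -> body[4..10], body so far='5js1x2jkr3'
Chunk 3: stream[20..21]='0' size=0 (terminator). Final body='5js1x2jkr3' (10 bytes)
Body byte 2 at stream offset 5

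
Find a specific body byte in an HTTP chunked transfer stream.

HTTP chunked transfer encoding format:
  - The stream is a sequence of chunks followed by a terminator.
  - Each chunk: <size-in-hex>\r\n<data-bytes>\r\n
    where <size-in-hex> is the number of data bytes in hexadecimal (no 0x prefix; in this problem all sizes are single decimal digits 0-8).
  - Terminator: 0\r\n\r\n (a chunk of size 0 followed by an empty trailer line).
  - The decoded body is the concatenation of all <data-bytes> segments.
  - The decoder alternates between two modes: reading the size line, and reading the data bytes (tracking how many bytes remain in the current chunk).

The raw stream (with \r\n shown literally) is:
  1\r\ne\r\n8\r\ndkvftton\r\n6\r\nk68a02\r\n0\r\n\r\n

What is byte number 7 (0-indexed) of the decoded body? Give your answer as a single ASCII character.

Answer: o

Derivation:
Chunk 1: stream[0..1]='1' size=0x1=1, data at stream[3..4]='e' -> body[0..1], body so far='e'
Chunk 2: stream[6..7]='8' size=0x8=8, data at stream[9..17]='dkvftton' -> body[1..9], body so far='edkvftton'
Chunk 3: stream[19..20]='6' size=0x6=6, data at stream[22..28]='k68a02' -> body[9..15], body so far='edkvfttonk68a02'
Chunk 4: stream[30..31]='0' size=0 (terminator). Final body='edkvfttonk68a02' (15 bytes)
Body byte 7 = 'o'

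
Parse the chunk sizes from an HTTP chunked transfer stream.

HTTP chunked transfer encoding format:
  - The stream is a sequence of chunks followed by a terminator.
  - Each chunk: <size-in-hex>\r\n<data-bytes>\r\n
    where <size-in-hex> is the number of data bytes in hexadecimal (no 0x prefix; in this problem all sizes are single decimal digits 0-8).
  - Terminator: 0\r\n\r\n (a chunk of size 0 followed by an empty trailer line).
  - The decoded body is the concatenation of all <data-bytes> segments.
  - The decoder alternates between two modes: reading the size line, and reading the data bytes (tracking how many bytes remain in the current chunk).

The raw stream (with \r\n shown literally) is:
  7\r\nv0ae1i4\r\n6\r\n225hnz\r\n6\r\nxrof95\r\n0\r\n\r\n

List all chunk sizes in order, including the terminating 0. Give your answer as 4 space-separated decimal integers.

Chunk 1: stream[0..1]='7' size=0x7=7, data at stream[3..10]='v0ae1i4' -> body[0..7], body so far='v0ae1i4'
Chunk 2: stream[12..13]='6' size=0x6=6, data at stream[15..21]='225hnz' -> body[7..13], body so far='v0ae1i4225hnz'
Chunk 3: stream[23..24]='6' size=0x6=6, data at stream[26..32]='xrof95' -> body[13..19], body so far='v0ae1i4225hnzxrof95'
Chunk 4: stream[34..35]='0' size=0 (terminator). Final body='v0ae1i4225hnzxrof95' (19 bytes)

Answer: 7 6 6 0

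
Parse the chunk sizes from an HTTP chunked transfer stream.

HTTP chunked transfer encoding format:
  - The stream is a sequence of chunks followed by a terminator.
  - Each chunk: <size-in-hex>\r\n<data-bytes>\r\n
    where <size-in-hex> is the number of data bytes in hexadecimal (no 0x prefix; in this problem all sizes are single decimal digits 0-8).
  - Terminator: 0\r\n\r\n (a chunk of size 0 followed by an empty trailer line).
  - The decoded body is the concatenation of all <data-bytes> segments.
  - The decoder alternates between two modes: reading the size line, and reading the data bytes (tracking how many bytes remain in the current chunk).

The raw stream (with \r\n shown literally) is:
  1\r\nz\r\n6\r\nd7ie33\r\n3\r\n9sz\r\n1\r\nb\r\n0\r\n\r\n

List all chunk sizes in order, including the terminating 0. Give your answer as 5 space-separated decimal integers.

Answer: 1 6 3 1 0

Derivation:
Chunk 1: stream[0..1]='1' size=0x1=1, data at stream[3..4]='z' -> body[0..1], body so far='z'
Chunk 2: stream[6..7]='6' size=0x6=6, data at stream[9..15]='d7ie33' -> body[1..7], body so far='zd7ie33'
Chunk 3: stream[17..18]='3' size=0x3=3, data at stream[20..23]='9sz' -> body[7..10], body so far='zd7ie339sz'
Chunk 4: stream[25..26]='1' size=0x1=1, data at stream[28..29]='b' -> body[10..11], body so far='zd7ie339szb'
Chunk 5: stream[31..32]='0' size=0 (terminator). Final body='zd7ie339szb' (11 bytes)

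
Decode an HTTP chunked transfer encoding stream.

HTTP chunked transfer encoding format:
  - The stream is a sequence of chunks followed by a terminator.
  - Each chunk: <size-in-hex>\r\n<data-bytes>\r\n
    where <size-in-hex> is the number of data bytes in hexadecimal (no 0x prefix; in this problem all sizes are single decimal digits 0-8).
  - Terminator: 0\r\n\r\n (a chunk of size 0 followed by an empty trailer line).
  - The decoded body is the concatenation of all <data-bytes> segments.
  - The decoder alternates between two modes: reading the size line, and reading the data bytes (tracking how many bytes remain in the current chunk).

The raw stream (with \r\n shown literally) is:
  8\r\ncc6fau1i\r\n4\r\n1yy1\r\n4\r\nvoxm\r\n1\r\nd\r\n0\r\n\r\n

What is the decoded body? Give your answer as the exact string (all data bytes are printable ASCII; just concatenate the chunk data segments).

Answer: cc6fau1i1yy1voxmd

Derivation:
Chunk 1: stream[0..1]='8' size=0x8=8, data at stream[3..11]='cc6fau1i' -> body[0..8], body so far='cc6fau1i'
Chunk 2: stream[13..14]='4' size=0x4=4, data at stream[16..20]='1yy1' -> body[8..12], body so far='cc6fau1i1yy1'
Chunk 3: stream[22..23]='4' size=0x4=4, data at stream[25..29]='voxm' -> body[12..16], body so far='cc6fau1i1yy1voxm'
Chunk 4: stream[31..32]='1' size=0x1=1, data at stream[34..35]='d' -> body[16..17], body so far='cc6fau1i1yy1voxmd'
Chunk 5: stream[37..38]='0' size=0 (terminator). Final body='cc6fau1i1yy1voxmd' (17 bytes)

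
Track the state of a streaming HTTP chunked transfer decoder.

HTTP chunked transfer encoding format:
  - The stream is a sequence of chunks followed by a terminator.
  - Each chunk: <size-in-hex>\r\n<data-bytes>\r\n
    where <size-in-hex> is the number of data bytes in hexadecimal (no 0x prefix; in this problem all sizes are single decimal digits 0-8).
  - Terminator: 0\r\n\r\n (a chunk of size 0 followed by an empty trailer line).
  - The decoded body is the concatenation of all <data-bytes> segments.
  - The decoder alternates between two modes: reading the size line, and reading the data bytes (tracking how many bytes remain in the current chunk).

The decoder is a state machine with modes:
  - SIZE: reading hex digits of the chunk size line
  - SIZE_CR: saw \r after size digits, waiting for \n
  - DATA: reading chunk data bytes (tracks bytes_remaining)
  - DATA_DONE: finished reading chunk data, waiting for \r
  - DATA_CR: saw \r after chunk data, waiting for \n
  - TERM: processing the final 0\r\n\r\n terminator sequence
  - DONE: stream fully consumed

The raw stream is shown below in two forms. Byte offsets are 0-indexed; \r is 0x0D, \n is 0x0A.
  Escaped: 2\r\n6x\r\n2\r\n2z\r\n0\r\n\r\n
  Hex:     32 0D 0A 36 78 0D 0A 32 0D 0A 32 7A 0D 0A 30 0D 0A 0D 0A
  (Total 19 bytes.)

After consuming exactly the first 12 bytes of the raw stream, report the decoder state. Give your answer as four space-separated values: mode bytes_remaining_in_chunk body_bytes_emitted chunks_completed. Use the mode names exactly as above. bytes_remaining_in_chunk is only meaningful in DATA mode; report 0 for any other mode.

Byte 0 = '2': mode=SIZE remaining=0 emitted=0 chunks_done=0
Byte 1 = 0x0D: mode=SIZE_CR remaining=0 emitted=0 chunks_done=0
Byte 2 = 0x0A: mode=DATA remaining=2 emitted=0 chunks_done=0
Byte 3 = '6': mode=DATA remaining=1 emitted=1 chunks_done=0
Byte 4 = 'x': mode=DATA_DONE remaining=0 emitted=2 chunks_done=0
Byte 5 = 0x0D: mode=DATA_CR remaining=0 emitted=2 chunks_done=0
Byte 6 = 0x0A: mode=SIZE remaining=0 emitted=2 chunks_done=1
Byte 7 = '2': mode=SIZE remaining=0 emitted=2 chunks_done=1
Byte 8 = 0x0D: mode=SIZE_CR remaining=0 emitted=2 chunks_done=1
Byte 9 = 0x0A: mode=DATA remaining=2 emitted=2 chunks_done=1
Byte 10 = '2': mode=DATA remaining=1 emitted=3 chunks_done=1
Byte 11 = 'z': mode=DATA_DONE remaining=0 emitted=4 chunks_done=1

Answer: DATA_DONE 0 4 1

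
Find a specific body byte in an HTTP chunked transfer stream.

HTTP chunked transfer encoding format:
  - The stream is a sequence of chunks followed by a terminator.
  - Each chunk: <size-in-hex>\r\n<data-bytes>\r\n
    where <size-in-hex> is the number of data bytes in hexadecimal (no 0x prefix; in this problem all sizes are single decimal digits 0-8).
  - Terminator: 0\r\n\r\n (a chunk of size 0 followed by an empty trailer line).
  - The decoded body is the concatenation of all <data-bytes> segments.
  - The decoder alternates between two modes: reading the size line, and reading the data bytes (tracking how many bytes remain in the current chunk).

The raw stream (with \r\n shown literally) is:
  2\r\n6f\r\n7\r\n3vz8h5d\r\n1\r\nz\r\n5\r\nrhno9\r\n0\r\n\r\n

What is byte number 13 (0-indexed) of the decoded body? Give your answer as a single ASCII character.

Answer: o

Derivation:
Chunk 1: stream[0..1]='2' size=0x2=2, data at stream[3..5]='6f' -> body[0..2], body so far='6f'
Chunk 2: stream[7..8]='7' size=0x7=7, data at stream[10..17]='3vz8h5d' -> body[2..9], body so far='6f3vz8h5d'
Chunk 3: stream[19..20]='1' size=0x1=1, data at stream[22..23]='z' -> body[9..10], body so far='6f3vz8h5dz'
Chunk 4: stream[25..26]='5' size=0x5=5, data at stream[28..33]='rhno9' -> body[10..15], body so far='6f3vz8h5dzrhno9'
Chunk 5: stream[35..36]='0' size=0 (terminator). Final body='6f3vz8h5dzrhno9' (15 bytes)
Body byte 13 = 'o'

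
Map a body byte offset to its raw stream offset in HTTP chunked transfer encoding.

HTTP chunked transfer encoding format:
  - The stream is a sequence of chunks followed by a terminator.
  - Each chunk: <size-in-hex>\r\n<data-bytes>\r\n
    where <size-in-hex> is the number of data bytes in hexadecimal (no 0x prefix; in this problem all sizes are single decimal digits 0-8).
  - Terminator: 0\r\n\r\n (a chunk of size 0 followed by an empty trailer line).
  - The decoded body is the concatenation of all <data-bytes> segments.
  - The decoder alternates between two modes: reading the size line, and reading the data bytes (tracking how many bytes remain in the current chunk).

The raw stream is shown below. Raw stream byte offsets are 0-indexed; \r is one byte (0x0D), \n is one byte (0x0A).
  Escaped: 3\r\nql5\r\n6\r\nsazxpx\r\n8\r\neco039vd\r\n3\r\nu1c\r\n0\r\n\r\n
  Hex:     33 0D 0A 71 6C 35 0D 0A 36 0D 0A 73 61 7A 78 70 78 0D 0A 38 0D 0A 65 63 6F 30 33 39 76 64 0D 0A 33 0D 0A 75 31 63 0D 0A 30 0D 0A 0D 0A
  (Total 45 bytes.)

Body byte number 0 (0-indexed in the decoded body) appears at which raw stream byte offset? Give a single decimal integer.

Answer: 3

Derivation:
Chunk 1: stream[0..1]='3' size=0x3=3, data at stream[3..6]='ql5' -> body[0..3], body so far='ql5'
Chunk 2: stream[8..9]='6' size=0x6=6, data at stream[11..17]='sazxpx' -> body[3..9], body so far='ql5sazxpx'
Chunk 3: stream[19..20]='8' size=0x8=8, data at stream[22..30]='eco039vd' -> body[9..17], body so far='ql5sazxpxeco039vd'
Chunk 4: stream[32..33]='3' size=0x3=3, data at stream[35..38]='u1c' -> body[17..20], body so far='ql5sazxpxeco039vdu1c'
Chunk 5: stream[40..41]='0' size=0 (terminator). Final body='ql5sazxpxeco039vdu1c' (20 bytes)
Body byte 0 at stream offset 3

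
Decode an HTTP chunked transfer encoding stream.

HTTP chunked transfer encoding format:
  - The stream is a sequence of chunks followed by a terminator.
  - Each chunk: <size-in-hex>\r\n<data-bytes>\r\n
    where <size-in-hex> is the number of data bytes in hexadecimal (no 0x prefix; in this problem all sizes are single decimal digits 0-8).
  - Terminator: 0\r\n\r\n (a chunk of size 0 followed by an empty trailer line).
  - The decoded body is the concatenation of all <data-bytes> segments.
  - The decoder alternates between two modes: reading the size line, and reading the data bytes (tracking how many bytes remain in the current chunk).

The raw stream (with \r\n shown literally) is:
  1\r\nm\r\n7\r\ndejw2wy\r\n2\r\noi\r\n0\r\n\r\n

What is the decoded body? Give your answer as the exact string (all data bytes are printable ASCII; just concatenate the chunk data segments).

Answer: mdejw2wyoi

Derivation:
Chunk 1: stream[0..1]='1' size=0x1=1, data at stream[3..4]='m' -> body[0..1], body so far='m'
Chunk 2: stream[6..7]='7' size=0x7=7, data at stream[9..16]='dejw2wy' -> body[1..8], body so far='mdejw2wy'
Chunk 3: stream[18..19]='2' size=0x2=2, data at stream[21..23]='oi' -> body[8..10], body so far='mdejw2wyoi'
Chunk 4: stream[25..26]='0' size=0 (terminator). Final body='mdejw2wyoi' (10 bytes)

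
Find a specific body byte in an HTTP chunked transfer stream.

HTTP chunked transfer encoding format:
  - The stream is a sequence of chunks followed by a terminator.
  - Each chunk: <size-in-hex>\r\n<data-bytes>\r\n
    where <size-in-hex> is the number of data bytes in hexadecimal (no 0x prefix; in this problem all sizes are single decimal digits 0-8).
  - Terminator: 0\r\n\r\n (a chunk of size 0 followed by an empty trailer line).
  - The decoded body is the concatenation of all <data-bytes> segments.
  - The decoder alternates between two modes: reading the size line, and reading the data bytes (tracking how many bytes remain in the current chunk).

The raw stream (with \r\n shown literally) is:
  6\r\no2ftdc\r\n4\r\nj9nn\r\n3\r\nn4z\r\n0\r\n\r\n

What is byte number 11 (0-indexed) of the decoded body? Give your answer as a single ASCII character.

Chunk 1: stream[0..1]='6' size=0x6=6, data at stream[3..9]='o2ftdc' -> body[0..6], body so far='o2ftdc'
Chunk 2: stream[11..12]='4' size=0x4=4, data at stream[14..18]='j9nn' -> body[6..10], body so far='o2ftdcj9nn'
Chunk 3: stream[20..21]='3' size=0x3=3, data at stream[23..26]='n4z' -> body[10..13], body so far='o2ftdcj9nnn4z'
Chunk 4: stream[28..29]='0' size=0 (terminator). Final body='o2ftdcj9nnn4z' (13 bytes)
Body byte 11 = '4'

Answer: 4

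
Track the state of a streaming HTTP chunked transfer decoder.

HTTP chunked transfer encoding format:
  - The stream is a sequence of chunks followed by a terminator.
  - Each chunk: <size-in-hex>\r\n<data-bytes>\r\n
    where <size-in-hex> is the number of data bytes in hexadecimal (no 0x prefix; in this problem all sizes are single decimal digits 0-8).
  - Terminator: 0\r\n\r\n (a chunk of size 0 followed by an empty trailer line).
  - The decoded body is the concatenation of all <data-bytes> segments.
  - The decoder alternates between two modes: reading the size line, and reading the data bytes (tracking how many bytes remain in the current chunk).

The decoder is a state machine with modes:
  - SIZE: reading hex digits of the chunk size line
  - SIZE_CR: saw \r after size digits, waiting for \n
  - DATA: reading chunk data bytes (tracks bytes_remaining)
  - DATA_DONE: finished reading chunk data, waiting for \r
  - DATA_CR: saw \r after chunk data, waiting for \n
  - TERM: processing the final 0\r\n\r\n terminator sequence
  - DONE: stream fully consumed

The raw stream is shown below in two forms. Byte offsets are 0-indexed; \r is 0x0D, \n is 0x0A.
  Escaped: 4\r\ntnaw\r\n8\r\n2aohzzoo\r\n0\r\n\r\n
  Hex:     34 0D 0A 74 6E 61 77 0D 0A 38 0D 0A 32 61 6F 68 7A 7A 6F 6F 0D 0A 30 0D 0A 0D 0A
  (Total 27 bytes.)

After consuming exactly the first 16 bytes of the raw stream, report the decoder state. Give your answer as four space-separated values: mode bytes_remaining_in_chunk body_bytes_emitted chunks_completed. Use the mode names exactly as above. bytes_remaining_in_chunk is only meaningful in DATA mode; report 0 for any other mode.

Byte 0 = '4': mode=SIZE remaining=0 emitted=0 chunks_done=0
Byte 1 = 0x0D: mode=SIZE_CR remaining=0 emitted=0 chunks_done=0
Byte 2 = 0x0A: mode=DATA remaining=4 emitted=0 chunks_done=0
Byte 3 = 't': mode=DATA remaining=3 emitted=1 chunks_done=0
Byte 4 = 'n': mode=DATA remaining=2 emitted=2 chunks_done=0
Byte 5 = 'a': mode=DATA remaining=1 emitted=3 chunks_done=0
Byte 6 = 'w': mode=DATA_DONE remaining=0 emitted=4 chunks_done=0
Byte 7 = 0x0D: mode=DATA_CR remaining=0 emitted=4 chunks_done=0
Byte 8 = 0x0A: mode=SIZE remaining=0 emitted=4 chunks_done=1
Byte 9 = '8': mode=SIZE remaining=0 emitted=4 chunks_done=1
Byte 10 = 0x0D: mode=SIZE_CR remaining=0 emitted=4 chunks_done=1
Byte 11 = 0x0A: mode=DATA remaining=8 emitted=4 chunks_done=1
Byte 12 = '2': mode=DATA remaining=7 emitted=5 chunks_done=1
Byte 13 = 'a': mode=DATA remaining=6 emitted=6 chunks_done=1
Byte 14 = 'o': mode=DATA remaining=5 emitted=7 chunks_done=1
Byte 15 = 'h': mode=DATA remaining=4 emitted=8 chunks_done=1

Answer: DATA 4 8 1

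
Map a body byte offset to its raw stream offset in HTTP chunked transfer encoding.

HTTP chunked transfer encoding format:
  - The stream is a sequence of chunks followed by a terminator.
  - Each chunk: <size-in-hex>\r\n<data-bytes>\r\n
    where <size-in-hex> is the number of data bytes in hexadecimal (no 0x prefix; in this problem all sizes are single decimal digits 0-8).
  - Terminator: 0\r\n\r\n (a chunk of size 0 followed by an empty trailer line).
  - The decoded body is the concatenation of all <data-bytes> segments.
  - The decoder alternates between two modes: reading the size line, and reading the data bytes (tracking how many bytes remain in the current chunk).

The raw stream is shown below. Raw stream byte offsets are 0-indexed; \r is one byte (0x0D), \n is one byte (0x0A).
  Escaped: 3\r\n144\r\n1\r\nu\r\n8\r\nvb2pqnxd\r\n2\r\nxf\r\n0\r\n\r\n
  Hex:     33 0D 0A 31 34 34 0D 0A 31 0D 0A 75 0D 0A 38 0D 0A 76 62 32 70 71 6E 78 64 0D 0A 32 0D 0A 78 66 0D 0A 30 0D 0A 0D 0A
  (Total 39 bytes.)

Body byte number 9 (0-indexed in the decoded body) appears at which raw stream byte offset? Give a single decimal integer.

Chunk 1: stream[0..1]='3' size=0x3=3, data at stream[3..6]='144' -> body[0..3], body so far='144'
Chunk 2: stream[8..9]='1' size=0x1=1, data at stream[11..12]='u' -> body[3..4], body so far='144u'
Chunk 3: stream[14..15]='8' size=0x8=8, data at stream[17..25]='vb2pqnxd' -> body[4..12], body so far='144uvb2pqnxd'
Chunk 4: stream[27..28]='2' size=0x2=2, data at stream[30..32]='xf' -> body[12..14], body so far='144uvb2pqnxdxf'
Chunk 5: stream[34..35]='0' size=0 (terminator). Final body='144uvb2pqnxdxf' (14 bytes)
Body byte 9 at stream offset 22

Answer: 22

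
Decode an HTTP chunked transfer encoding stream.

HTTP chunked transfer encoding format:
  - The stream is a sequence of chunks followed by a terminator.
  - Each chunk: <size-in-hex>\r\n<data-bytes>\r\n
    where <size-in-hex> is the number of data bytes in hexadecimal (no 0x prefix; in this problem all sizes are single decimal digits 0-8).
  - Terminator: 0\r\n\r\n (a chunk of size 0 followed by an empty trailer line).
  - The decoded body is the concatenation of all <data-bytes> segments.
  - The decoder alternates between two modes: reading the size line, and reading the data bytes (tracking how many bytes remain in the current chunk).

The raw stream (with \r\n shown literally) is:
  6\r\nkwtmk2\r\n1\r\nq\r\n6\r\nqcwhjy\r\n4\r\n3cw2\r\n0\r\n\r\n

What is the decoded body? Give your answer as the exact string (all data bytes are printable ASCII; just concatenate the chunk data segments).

Answer: kwtmk2qqcwhjy3cw2

Derivation:
Chunk 1: stream[0..1]='6' size=0x6=6, data at stream[3..9]='kwtmk2' -> body[0..6], body so far='kwtmk2'
Chunk 2: stream[11..12]='1' size=0x1=1, data at stream[14..15]='q' -> body[6..7], body so far='kwtmk2q'
Chunk 3: stream[17..18]='6' size=0x6=6, data at stream[20..26]='qcwhjy' -> body[7..13], body so far='kwtmk2qqcwhjy'
Chunk 4: stream[28..29]='4' size=0x4=4, data at stream[31..35]='3cw2' -> body[13..17], body so far='kwtmk2qqcwhjy3cw2'
Chunk 5: stream[37..38]='0' size=0 (terminator). Final body='kwtmk2qqcwhjy3cw2' (17 bytes)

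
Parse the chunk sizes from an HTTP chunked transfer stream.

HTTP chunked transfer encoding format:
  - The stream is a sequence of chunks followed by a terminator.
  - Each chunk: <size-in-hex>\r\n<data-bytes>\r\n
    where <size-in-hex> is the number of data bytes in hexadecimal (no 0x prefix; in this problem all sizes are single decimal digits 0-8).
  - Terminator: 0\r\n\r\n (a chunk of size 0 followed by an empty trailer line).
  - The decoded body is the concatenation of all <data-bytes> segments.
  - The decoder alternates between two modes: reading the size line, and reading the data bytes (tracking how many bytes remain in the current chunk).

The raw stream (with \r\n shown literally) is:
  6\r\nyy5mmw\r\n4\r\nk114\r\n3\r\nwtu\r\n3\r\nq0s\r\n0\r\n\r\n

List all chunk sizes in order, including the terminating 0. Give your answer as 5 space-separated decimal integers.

Chunk 1: stream[0..1]='6' size=0x6=6, data at stream[3..9]='yy5mmw' -> body[0..6], body so far='yy5mmw'
Chunk 2: stream[11..12]='4' size=0x4=4, data at stream[14..18]='k114' -> body[6..10], body so far='yy5mmwk114'
Chunk 3: stream[20..21]='3' size=0x3=3, data at stream[23..26]='wtu' -> body[10..13], body so far='yy5mmwk114wtu'
Chunk 4: stream[28..29]='3' size=0x3=3, data at stream[31..34]='q0s' -> body[13..16], body so far='yy5mmwk114wtuq0s'
Chunk 5: stream[36..37]='0' size=0 (terminator). Final body='yy5mmwk114wtuq0s' (16 bytes)

Answer: 6 4 3 3 0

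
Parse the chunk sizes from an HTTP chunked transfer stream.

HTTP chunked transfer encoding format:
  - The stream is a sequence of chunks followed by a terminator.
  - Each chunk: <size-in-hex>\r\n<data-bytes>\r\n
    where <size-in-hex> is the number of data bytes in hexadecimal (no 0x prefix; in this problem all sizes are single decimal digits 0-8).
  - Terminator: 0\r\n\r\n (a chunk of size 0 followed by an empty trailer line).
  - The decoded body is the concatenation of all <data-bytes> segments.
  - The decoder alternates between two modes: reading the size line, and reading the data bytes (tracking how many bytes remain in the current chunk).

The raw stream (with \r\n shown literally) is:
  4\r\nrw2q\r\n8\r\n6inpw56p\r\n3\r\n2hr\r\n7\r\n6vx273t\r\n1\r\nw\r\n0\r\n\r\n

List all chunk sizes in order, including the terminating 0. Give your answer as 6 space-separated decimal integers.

Chunk 1: stream[0..1]='4' size=0x4=4, data at stream[3..7]='rw2q' -> body[0..4], body so far='rw2q'
Chunk 2: stream[9..10]='8' size=0x8=8, data at stream[12..20]='6inpw56p' -> body[4..12], body so far='rw2q6inpw56p'
Chunk 3: stream[22..23]='3' size=0x3=3, data at stream[25..28]='2hr' -> body[12..15], body so far='rw2q6inpw56p2hr'
Chunk 4: stream[30..31]='7' size=0x7=7, data at stream[33..40]='6vx273t' -> body[15..22], body so far='rw2q6inpw56p2hr6vx273t'
Chunk 5: stream[42..43]='1' size=0x1=1, data at stream[45..46]='w' -> body[22..23], body so far='rw2q6inpw56p2hr6vx273tw'
Chunk 6: stream[48..49]='0' size=0 (terminator). Final body='rw2q6inpw56p2hr6vx273tw' (23 bytes)

Answer: 4 8 3 7 1 0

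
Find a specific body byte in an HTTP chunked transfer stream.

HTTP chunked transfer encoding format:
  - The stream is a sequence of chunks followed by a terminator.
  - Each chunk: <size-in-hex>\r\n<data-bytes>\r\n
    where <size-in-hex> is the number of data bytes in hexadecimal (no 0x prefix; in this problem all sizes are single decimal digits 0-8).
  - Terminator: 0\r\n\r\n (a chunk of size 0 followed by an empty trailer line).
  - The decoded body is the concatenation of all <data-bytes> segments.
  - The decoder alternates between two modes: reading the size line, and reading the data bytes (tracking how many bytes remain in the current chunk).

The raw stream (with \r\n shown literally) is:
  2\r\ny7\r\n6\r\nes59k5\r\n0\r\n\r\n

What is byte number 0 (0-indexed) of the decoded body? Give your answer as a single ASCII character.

Chunk 1: stream[0..1]='2' size=0x2=2, data at stream[3..5]='y7' -> body[0..2], body so far='y7'
Chunk 2: stream[7..8]='6' size=0x6=6, data at stream[10..16]='es59k5' -> body[2..8], body so far='y7es59k5'
Chunk 3: stream[18..19]='0' size=0 (terminator). Final body='y7es59k5' (8 bytes)
Body byte 0 = 'y'

Answer: y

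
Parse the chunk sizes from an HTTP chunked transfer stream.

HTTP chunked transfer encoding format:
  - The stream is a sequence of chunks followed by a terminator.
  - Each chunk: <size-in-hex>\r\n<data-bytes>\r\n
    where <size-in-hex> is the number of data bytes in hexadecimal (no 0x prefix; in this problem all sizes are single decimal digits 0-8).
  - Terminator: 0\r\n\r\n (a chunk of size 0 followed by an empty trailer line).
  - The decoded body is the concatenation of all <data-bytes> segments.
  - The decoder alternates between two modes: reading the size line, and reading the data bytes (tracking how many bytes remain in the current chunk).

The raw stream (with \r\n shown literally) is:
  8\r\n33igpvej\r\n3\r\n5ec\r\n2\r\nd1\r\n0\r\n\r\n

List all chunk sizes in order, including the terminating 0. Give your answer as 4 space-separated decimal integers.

Answer: 8 3 2 0

Derivation:
Chunk 1: stream[0..1]='8' size=0x8=8, data at stream[3..11]='33igpvej' -> body[0..8], body so far='33igpvej'
Chunk 2: stream[13..14]='3' size=0x3=3, data at stream[16..19]='5ec' -> body[8..11], body so far='33igpvej5ec'
Chunk 3: stream[21..22]='2' size=0x2=2, data at stream[24..26]='d1' -> body[11..13], body so far='33igpvej5ecd1'
Chunk 4: stream[28..29]='0' size=0 (terminator). Final body='33igpvej5ecd1' (13 bytes)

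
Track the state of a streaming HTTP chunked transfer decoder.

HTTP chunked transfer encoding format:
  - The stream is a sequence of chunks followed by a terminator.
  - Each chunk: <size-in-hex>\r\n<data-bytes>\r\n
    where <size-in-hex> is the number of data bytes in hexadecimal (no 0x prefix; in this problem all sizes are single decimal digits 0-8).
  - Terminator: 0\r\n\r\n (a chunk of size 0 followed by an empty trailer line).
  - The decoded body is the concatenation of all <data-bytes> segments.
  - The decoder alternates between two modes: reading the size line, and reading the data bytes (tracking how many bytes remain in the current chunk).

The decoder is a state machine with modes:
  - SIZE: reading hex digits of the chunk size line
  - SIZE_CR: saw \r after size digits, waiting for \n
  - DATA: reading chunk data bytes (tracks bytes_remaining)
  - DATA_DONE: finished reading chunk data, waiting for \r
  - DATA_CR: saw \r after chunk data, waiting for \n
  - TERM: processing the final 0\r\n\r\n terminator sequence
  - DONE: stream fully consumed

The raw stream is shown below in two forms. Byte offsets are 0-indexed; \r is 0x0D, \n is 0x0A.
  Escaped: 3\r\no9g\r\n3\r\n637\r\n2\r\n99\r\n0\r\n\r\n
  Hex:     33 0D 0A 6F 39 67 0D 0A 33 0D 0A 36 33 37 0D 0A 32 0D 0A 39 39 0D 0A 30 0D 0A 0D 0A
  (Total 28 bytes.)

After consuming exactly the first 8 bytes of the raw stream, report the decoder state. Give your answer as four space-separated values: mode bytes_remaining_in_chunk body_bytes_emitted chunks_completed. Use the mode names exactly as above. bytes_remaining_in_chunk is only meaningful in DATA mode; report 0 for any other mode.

Answer: SIZE 0 3 1

Derivation:
Byte 0 = '3': mode=SIZE remaining=0 emitted=0 chunks_done=0
Byte 1 = 0x0D: mode=SIZE_CR remaining=0 emitted=0 chunks_done=0
Byte 2 = 0x0A: mode=DATA remaining=3 emitted=0 chunks_done=0
Byte 3 = 'o': mode=DATA remaining=2 emitted=1 chunks_done=0
Byte 4 = '9': mode=DATA remaining=1 emitted=2 chunks_done=0
Byte 5 = 'g': mode=DATA_DONE remaining=0 emitted=3 chunks_done=0
Byte 6 = 0x0D: mode=DATA_CR remaining=0 emitted=3 chunks_done=0
Byte 7 = 0x0A: mode=SIZE remaining=0 emitted=3 chunks_done=1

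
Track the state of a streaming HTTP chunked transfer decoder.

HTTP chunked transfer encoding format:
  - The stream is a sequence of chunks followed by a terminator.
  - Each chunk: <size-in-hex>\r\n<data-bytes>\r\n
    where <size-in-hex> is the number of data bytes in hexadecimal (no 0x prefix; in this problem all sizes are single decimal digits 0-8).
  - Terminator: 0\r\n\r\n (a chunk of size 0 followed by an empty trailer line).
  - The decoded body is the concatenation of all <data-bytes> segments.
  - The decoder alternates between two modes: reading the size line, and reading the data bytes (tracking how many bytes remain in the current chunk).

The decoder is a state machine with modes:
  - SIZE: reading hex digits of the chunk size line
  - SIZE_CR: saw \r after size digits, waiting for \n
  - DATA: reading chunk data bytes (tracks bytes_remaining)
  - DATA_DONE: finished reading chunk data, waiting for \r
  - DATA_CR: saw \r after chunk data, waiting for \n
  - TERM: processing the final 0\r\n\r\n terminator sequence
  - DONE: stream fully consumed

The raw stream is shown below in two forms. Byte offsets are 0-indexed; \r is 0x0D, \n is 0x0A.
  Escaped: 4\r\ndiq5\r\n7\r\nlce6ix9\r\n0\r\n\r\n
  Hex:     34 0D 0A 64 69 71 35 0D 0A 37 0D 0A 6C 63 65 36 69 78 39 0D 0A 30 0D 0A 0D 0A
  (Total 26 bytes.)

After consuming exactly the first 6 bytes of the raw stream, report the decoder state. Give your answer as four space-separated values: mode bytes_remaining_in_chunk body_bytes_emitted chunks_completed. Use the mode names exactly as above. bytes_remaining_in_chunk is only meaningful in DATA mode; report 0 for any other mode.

Byte 0 = '4': mode=SIZE remaining=0 emitted=0 chunks_done=0
Byte 1 = 0x0D: mode=SIZE_CR remaining=0 emitted=0 chunks_done=0
Byte 2 = 0x0A: mode=DATA remaining=4 emitted=0 chunks_done=0
Byte 3 = 'd': mode=DATA remaining=3 emitted=1 chunks_done=0
Byte 4 = 'i': mode=DATA remaining=2 emitted=2 chunks_done=0
Byte 5 = 'q': mode=DATA remaining=1 emitted=3 chunks_done=0

Answer: DATA 1 3 0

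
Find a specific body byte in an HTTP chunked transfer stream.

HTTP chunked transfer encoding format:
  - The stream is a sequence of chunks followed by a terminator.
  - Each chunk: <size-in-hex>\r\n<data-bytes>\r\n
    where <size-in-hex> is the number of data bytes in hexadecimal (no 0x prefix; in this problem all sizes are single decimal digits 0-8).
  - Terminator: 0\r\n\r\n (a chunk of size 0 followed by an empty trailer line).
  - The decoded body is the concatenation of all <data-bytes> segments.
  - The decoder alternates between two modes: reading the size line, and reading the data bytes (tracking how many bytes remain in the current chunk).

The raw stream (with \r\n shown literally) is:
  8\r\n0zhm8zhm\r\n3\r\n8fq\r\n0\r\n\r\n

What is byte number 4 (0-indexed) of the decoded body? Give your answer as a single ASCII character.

Answer: 8

Derivation:
Chunk 1: stream[0..1]='8' size=0x8=8, data at stream[3..11]='0zhm8zhm' -> body[0..8], body so far='0zhm8zhm'
Chunk 2: stream[13..14]='3' size=0x3=3, data at stream[16..19]='8fq' -> body[8..11], body so far='0zhm8zhm8fq'
Chunk 3: stream[21..22]='0' size=0 (terminator). Final body='0zhm8zhm8fq' (11 bytes)
Body byte 4 = '8'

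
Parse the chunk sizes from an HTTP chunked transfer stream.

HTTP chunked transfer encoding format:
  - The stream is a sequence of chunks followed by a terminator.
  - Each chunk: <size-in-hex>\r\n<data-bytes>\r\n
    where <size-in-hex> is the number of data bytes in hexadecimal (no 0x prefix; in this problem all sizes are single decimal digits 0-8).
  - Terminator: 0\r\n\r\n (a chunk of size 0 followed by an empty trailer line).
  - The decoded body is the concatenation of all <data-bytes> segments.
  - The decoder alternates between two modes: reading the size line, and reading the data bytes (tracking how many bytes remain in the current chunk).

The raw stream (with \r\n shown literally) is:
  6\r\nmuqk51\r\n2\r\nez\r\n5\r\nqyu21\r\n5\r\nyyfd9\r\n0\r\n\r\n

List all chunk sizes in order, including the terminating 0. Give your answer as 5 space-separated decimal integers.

Answer: 6 2 5 5 0

Derivation:
Chunk 1: stream[0..1]='6' size=0x6=6, data at stream[3..9]='muqk51' -> body[0..6], body so far='muqk51'
Chunk 2: stream[11..12]='2' size=0x2=2, data at stream[14..16]='ez' -> body[6..8], body so far='muqk51ez'
Chunk 3: stream[18..19]='5' size=0x5=5, data at stream[21..26]='qyu21' -> body[8..13], body so far='muqk51ezqyu21'
Chunk 4: stream[28..29]='5' size=0x5=5, data at stream[31..36]='yyfd9' -> body[13..18], body so far='muqk51ezqyu21yyfd9'
Chunk 5: stream[38..39]='0' size=0 (terminator). Final body='muqk51ezqyu21yyfd9' (18 bytes)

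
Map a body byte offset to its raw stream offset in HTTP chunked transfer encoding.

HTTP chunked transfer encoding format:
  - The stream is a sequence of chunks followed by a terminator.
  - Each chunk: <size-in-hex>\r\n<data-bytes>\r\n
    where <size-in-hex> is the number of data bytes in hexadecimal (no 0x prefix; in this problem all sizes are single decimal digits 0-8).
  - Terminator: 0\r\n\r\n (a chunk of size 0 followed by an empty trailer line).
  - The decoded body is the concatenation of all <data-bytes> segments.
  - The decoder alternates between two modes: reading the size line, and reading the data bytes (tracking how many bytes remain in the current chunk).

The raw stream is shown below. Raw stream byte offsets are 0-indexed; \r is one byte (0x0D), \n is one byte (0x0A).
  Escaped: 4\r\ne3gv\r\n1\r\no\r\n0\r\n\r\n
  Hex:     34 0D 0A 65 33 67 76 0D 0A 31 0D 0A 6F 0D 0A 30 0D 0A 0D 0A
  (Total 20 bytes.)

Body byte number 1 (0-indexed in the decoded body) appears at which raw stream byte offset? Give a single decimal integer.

Chunk 1: stream[0..1]='4' size=0x4=4, data at stream[3..7]='e3gv' -> body[0..4], body so far='e3gv'
Chunk 2: stream[9..10]='1' size=0x1=1, data at stream[12..13]='o' -> body[4..5], body so far='e3gvo'
Chunk 3: stream[15..16]='0' size=0 (terminator). Final body='e3gvo' (5 bytes)
Body byte 1 at stream offset 4

Answer: 4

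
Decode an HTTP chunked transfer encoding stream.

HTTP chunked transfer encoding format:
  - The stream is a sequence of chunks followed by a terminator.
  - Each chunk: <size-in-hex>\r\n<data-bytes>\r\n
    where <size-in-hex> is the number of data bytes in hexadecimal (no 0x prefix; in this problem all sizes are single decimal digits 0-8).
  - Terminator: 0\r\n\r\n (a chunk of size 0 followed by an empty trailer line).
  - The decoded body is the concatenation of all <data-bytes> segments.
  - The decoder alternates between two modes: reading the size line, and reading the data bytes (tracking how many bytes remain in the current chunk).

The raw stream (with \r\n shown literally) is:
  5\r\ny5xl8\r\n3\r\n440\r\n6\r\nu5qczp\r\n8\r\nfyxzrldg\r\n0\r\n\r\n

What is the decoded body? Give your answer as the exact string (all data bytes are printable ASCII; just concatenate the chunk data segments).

Chunk 1: stream[0..1]='5' size=0x5=5, data at stream[3..8]='y5xl8' -> body[0..5], body so far='y5xl8'
Chunk 2: stream[10..11]='3' size=0x3=3, data at stream[13..16]='440' -> body[5..8], body so far='y5xl8440'
Chunk 3: stream[18..19]='6' size=0x6=6, data at stream[21..27]='u5qczp' -> body[8..14], body so far='y5xl8440u5qczp'
Chunk 4: stream[29..30]='8' size=0x8=8, data at stream[32..40]='fyxzrldg' -> body[14..22], body so far='y5xl8440u5qczpfyxzrldg'
Chunk 5: stream[42..43]='0' size=0 (terminator). Final body='y5xl8440u5qczpfyxzrldg' (22 bytes)

Answer: y5xl8440u5qczpfyxzrldg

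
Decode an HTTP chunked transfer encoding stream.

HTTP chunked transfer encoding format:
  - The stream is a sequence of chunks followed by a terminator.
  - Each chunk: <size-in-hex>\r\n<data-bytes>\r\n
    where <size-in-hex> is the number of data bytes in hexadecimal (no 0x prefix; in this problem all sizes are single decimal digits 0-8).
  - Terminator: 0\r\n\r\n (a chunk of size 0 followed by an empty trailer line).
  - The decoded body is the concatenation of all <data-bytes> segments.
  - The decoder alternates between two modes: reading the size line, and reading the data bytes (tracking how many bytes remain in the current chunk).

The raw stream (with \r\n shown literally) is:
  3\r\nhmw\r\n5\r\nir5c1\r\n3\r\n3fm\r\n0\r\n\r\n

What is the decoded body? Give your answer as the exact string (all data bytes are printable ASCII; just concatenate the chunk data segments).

Answer: hmwir5c13fm

Derivation:
Chunk 1: stream[0..1]='3' size=0x3=3, data at stream[3..6]='hmw' -> body[0..3], body so far='hmw'
Chunk 2: stream[8..9]='5' size=0x5=5, data at stream[11..16]='ir5c1' -> body[3..8], body so far='hmwir5c1'
Chunk 3: stream[18..19]='3' size=0x3=3, data at stream[21..24]='3fm' -> body[8..11], body so far='hmwir5c13fm'
Chunk 4: stream[26..27]='0' size=0 (terminator). Final body='hmwir5c13fm' (11 bytes)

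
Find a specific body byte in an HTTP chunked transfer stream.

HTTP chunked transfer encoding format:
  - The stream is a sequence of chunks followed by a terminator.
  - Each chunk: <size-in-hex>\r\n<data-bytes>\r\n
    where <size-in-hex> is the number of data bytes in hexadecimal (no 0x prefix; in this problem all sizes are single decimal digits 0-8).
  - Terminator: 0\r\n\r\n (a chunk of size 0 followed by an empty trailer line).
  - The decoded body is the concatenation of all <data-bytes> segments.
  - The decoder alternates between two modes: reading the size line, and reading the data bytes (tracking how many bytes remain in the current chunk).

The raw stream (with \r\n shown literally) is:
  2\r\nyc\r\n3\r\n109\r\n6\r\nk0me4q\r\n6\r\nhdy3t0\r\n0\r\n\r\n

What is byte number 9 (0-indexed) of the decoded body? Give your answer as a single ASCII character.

Answer: 4

Derivation:
Chunk 1: stream[0..1]='2' size=0x2=2, data at stream[3..5]='yc' -> body[0..2], body so far='yc'
Chunk 2: stream[7..8]='3' size=0x3=3, data at stream[10..13]='109' -> body[2..5], body so far='yc109'
Chunk 3: stream[15..16]='6' size=0x6=6, data at stream[18..24]='k0me4q' -> body[5..11], body so far='yc109k0me4q'
Chunk 4: stream[26..27]='6' size=0x6=6, data at stream[29..35]='hdy3t0' -> body[11..17], body so far='yc109k0me4qhdy3t0'
Chunk 5: stream[37..38]='0' size=0 (terminator). Final body='yc109k0me4qhdy3t0' (17 bytes)
Body byte 9 = '4'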